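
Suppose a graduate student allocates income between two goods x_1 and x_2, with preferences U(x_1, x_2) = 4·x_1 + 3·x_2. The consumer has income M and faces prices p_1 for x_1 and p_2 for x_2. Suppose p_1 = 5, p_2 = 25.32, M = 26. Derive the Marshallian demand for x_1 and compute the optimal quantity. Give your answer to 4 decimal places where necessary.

Linear utility — the consumer picks whichever good has higher MU/price: 4/5 = 0.8 vs 3/25.32 = 0.1185.
x_1 gives more utility per dollar, so spend all income on x_1: x_1* = M/p_1, x_2* = 0.
Numerically: x_1* = 5.2, x_2* = 0.

x_1* = 5.2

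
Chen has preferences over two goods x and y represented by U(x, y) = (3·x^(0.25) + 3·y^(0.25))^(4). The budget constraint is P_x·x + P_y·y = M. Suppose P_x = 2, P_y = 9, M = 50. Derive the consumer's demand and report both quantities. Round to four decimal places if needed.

From the CES first-order condition, (y/x)^(0.75) = P_x/P_y.
Solve for the ratio: y/x = [P_x/P_y]^(4/3).
Substitute y = (y/x)·x into the budget: x* = M/(P_x + P_y·(y/x)).
Numerically y/x = 0.134602, so x* = 50/(2 + 9·0.134602) = 15.5695 and y* = 0.134602·15.5695 = 2.0957.

x* = 15.5695, y* = 2.0957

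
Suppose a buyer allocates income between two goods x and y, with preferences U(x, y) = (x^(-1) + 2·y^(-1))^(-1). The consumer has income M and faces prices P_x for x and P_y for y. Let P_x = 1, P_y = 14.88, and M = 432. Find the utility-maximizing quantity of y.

y* = 24.5348

MU_x ∝ x^(-2), MU_y ∝ 2·y^(-2), so MRS = (1/2)·(y/x)^(2) = P_x/P_y.
Hence y/x = (2·P_x/P_y)^(1/(2)), i.e. raised to the 0.5 power.
With the ratio pinned down, the budget gives x* = M/(P_x + P_y·(y/x)) and y* = (y/x)·x*.
Numerically y/x = 0.366618, so x* = 432/(1 + 14.88·0.366618) = 66.922 and y* = 0.366618·66.922 = 24.5348.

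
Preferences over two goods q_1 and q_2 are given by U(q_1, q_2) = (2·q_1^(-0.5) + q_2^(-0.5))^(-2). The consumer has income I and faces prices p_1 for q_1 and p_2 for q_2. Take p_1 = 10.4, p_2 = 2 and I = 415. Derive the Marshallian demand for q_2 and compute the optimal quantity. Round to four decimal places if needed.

With the ratio pinned down, the budget gives q_1* = I/(p_1 + p_2·(q_2/q_1)) and q_2* = (q_2/q_1)·q_1*.
Numerically q_2/q_1 = 1.890814, so q_1* = 415/(10.4 + 2·1.890814) = 29.2632 and q_2* = 1.890814·29.2632 = 55.3313.

q_2* = 55.3313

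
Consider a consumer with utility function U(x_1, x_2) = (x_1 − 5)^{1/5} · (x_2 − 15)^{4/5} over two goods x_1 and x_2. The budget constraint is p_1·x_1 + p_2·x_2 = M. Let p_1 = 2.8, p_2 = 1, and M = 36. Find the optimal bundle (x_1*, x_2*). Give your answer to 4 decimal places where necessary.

x_1* = 5.5, x_2* = 20.6

Let x_1' = x_1−5, x_2' = x_2−15. MRS = (1/4)·x_2'/x_1' = p_1/p_2.
Substituting into the budget: x_1* = 5 + 0.2·(M − 5·p_1 − 15·p_2)/p_1, and x_2* = 15 + 0.8·(…)/p_2.
Discretionary income = 36 − 5·2.8 − 15·1 = 7; x_1* = 5 + 0.2·7/2.8 = 5.5; x_2* = 15 + 0.8·7/1 = 20.6.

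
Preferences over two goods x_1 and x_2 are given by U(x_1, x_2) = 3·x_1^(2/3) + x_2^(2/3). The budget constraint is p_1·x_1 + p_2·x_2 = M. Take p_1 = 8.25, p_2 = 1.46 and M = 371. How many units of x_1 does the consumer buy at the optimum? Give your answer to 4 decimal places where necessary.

x_1* = 20.6037

MRS = MU_x_1/MU_x_2 = 3·(x_2/x_1)^(1/3). Set equal to p_1/p_2.
Solve for the ratio: x_2/x_1 = [(1/3)·p_1/p_2]^(3).
Substitute x_2 = (x_2/x_1)·x_1 into the budget: x_1* = M/(p_1 + p_2·(x_2/x_1)).
Numerically x_2/x_1 = 6.682508, so x_1* = 371/(8.25 + 1.46·6.682508) = 20.6037.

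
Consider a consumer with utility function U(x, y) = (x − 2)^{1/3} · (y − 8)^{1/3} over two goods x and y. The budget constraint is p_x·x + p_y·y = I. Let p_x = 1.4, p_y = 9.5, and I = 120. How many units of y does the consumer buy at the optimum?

y* = 10.1684

This is Cobb-Douglas in (x−2, y−8): tangency gives 1/3·p_y·(y−8) = 1/3·p_x·(x−2).
After buying the subsistence bundle (2, 8), a share 0.5 of the remaining income goes to x: x* = 2 + 0.5·(I − 2p_x − 8p_y)/p_x.
Discretionary income = 120 − 2·1.4 − 8·9.5 = 41.2; y* = 8 + 0.5·41.2/9.5 = 10.1684.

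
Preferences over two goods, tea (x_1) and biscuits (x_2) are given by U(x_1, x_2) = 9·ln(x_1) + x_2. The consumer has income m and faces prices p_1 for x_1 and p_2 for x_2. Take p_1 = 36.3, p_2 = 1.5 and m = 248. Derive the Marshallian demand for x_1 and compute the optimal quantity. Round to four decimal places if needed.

x_1* = 0.3719

MU_x_1 = 9/x_1, MU_x_2 = 1. Tangency: 9/x_1 = p_1/p_2.
So x_1*(p_1,p_2) = 9·p_2/p_1, independent of income; and x_2* = (m − 9·p_2)/p_2.
At the given prices: x_1* = 9·1.5/36.3 = 0.3719.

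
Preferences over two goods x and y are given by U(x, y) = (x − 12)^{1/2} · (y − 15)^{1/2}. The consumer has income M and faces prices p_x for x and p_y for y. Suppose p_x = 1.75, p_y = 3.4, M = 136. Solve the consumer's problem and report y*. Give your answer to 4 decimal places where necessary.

y* = 24.4118

This is Cobb-Douglas in (x−12, y−15): tangency gives 0.5·p_y·(y−15) = 0.5·p_x·(x−12).
Substituting into the budget: x* = 12 + 0.5·(M − 12·p_x − 15·p_y)/p_x, and y* = 15 + 0.5·(…)/p_y.
Discretionary income = 136 − 12·1.75 − 15·3.4 = 64; y* = 15 + 0.5·64/3.4 = 24.4118.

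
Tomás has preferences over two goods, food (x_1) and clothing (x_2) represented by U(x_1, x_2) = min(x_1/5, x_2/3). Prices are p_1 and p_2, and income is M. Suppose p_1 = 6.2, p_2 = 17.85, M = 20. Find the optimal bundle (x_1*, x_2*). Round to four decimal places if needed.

x_1* = 1.1827, x_2* = 0.7096

Demand: x_1*(p_1,p_2,M) = 5·M/(5·p_1 + 3·p_2), x_2* = 3·M/(5·p_1 + 3·p_2).
Here 5·6.2 + 3·17.85 = 84.55, giving x_1* = 1.1827 and x_2* = 0.7096.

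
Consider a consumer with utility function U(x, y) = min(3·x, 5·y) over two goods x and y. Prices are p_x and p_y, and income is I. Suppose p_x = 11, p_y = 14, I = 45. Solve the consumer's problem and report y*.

With perfect complements, no substitution: consume in ratio x:y = 5:3.
Budget: p_x·x + p_y·(3/5)·x = I, so (5·p_x + 3·p_y)·x = 5·I.
Demand: x*(p_x,p_y,I) = 5·I/(5·p_x + 3·p_y), y* = 3·I/(5·p_x + 3·p_y).
Here 5·11 + 3·14 = 97, giving y* = 1.3918.

y* = 1.3918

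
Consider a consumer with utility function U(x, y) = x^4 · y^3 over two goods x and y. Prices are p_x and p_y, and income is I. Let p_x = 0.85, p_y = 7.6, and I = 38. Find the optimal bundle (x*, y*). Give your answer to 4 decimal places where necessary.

Tangency: MRS = (4/3)·y/x = p_x/p_y.
Rearranging, p_y·y = (3/4)·p_x·x. Substituting into the budget gives p_x·x·(1 + (3/4)) = I.
Demand: x*(p_x,p_y,I) = 4/7·I/p_x and y* = 3/7·I/p_y.
At p_x=0.85, p_y=7.6, I=38: x* = 4/7·38/0.85 = 25.5462, y* = 2.1429.

x* = 25.5462, y* = 2.1429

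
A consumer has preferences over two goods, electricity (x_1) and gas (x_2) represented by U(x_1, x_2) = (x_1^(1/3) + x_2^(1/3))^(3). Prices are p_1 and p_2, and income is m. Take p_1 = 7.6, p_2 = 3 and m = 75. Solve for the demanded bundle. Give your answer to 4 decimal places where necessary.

x_1* = 3.8078, x_2* = 15.3536

MU_x_1 ∝ x_1^(-2/3), MU_x_2 ∝ x_2^(-2/3), so MRS = (x_2/x_1)^(2/3) = p_1/p_2.
Hence x_2/x_1 = (p_1/p_2)^(1/(2/3)), i.e. raised to the 1.5 power.
With the ratio pinned down, the budget gives x_1* = m/(p_1 + p_2·(x_2/x_1)) and x_2* = (x_2/x_1)·x_1*.
Numerically x_2/x_1 = 4.032167, so x_1* = 75/(7.6 + 3·4.032167) = 3.8078 and x_2* = 4.032167·3.8078 = 15.3536.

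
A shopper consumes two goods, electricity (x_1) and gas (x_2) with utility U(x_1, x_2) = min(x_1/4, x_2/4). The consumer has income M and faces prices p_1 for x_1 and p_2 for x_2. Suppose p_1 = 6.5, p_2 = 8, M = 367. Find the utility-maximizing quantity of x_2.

x_2* = 25.3103

With perfect complements, no substitution: consume in ratio x_1:x_2 = 4:4.
Budget: p_1·x_1 + p_2·x_1 = M, so (4·p_1 + 4·p_2)·x_1 = 4·M.
Demand: x_1*(p_1,p_2,M) = 4·M/(4·p_1 + 4·p_2), x_2* = 4·M/(4·p_1 + 4·p_2).
Here 4·6.5 + 4·8 = 58, giving x_2* = 25.3103.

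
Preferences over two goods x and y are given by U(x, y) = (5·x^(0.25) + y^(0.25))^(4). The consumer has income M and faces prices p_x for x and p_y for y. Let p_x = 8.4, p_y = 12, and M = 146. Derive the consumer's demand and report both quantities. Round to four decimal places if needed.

From the CES first-order condition, 5·(y/x)^(0.75) = p_x/p_y.
Solve for the ratio: y/x = [(1/5)·p_x/p_y]^(4/3).
With the ratio pinned down, the budget gives x* = M/(p_x + p_y·(y/x)) and y* = (y/x)·x*.
Numerically y/x = 0.072695, so x* = 146/(8.4 + 12·0.072695) = 15.7458 and y* = 0.072695·15.7458 = 1.1446.

x* = 15.7458, y* = 1.1446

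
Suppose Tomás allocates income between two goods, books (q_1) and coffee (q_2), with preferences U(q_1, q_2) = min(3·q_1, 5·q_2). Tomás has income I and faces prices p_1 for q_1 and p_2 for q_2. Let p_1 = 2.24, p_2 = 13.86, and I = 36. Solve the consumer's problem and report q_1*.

q_1* = 3.4104

With perfect complements, no substitution: consume in ratio q_1:q_2 = 5:3.
Budget: p_1·q_1 + p_2·(3/5)·q_1 = I, so (5·p_1 + 3·p_2)·q_1 = 5·I.
Demand: q_1*(p_1,p_2,I) = 5·I/(5·p_1 + 3·p_2), q_2* = 3·I/(5·p_1 + 3·p_2).
Here 5·2.24 + 3·13.86 = 52.78, giving q_1* = 3.4104.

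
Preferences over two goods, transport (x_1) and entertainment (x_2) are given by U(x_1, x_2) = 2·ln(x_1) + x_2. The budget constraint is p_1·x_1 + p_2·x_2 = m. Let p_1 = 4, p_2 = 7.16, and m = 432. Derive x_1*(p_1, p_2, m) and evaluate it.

x_1* = 3.58

MU_x_1 = 2/x_1, MU_x_2 = 1. Tangency: 2/x_1 = p_1/p_2.
So x_1*(p_1,p_2) = 2·p_2/p_1, independent of income; and x_2* = (m − 2·p_2)/p_2.
At the given prices: x_1* = 2·7.16/4 = 3.58.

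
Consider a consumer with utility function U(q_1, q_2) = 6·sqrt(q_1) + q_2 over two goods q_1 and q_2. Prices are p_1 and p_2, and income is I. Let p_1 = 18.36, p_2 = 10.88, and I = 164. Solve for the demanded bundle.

q_1* = 3.1605, q_2* = 9.7402

Utility is quasi-linear in q_2; the FOC for q_1 is 3/√q_1 = p_1/p_2.
Solve: √q_1 = 3·p_2/p_1, so q_1*(p_1,p_2) = (3·p_2/p_1)², and q_2* = (I − p_1·q_1*)/p_2.
Plugging in: q_1* = (3·10.88/18.36)² = 3.1605, q_2* = 9.7402.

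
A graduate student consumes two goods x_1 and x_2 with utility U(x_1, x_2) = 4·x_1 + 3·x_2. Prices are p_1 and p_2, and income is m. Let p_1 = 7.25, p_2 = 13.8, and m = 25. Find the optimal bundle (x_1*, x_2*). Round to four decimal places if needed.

x_1* = 3.4483, x_2* = 0

Perfect substitutes: compare marginal utility per dollar. 4/p_1 vs 3/p_2 → 0.5517 vs 0.2174.
x_1 gives more utility per dollar, so spend all income on x_1: x_1* = m/p_1, x_2* = 0.
Numerically: x_1* = 3.4483, x_2* = 0.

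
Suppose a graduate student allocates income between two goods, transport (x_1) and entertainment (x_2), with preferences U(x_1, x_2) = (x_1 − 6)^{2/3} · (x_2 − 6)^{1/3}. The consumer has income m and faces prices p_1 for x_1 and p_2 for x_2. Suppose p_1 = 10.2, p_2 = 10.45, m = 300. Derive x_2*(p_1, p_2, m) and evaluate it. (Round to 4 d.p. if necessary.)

x_2* = 11.6172

MRS = 2·(x_2−6)/(x_1−6). Tangency with p_1/p_2 gives x_2−6 = (1/2)·(p_1/p_2)·(x_1−6).
Substituting into the budget: x_1* = 6 + 2/3·(m − 6·p_1 − 6·p_2)/p_1, and x_2* = 6 + 1/3·(…)/p_2.
Discretionary income = 300 − 6·10.2 − 6·10.45 = 176.1; x_2* = 6 + 1/3·176.1/10.45 = 11.6172.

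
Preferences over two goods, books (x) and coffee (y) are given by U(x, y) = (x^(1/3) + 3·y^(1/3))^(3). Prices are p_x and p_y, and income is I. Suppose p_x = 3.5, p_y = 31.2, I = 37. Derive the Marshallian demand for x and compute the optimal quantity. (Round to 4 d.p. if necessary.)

x* = 3.8577

Substitute y = (y/x)·x into the budget: x* = I/(p_x + p_y·(y/x)).
Numerically y/x = 0.195232, so x* = 37/(3.5 + 31.2·0.195232) = 3.8577.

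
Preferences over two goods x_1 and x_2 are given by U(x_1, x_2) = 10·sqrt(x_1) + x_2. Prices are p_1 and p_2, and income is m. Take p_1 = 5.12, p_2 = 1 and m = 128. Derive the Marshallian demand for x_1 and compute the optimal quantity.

Plugging in: x_1* = (5·1/5.12)² = 0.9537.

x_1* = 0.9537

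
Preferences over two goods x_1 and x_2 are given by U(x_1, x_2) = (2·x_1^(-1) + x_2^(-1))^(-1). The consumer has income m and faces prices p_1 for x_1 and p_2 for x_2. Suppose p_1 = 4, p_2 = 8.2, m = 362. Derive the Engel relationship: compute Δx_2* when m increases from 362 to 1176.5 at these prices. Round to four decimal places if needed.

MU_x_1 ∝ 2·x_1^(-2), MU_x_2 ∝ x_2^(-2), so MRS = 2·(x_2/x_1)^(2) = p_1/p_2.
Solve for the ratio: x_2/x_1 = [(1/2)·p_1/p_2]^(0.5).
With the ratio pinned down, the budget gives x_1* = m/(p_1 + p_2·(x_2/x_1)) and x_2* = (x_2/x_1)·x_1*.
Numerically x_2/x_1 = 0.493865, so x_1* = 362/(4 + 8.2·0.493865) = 44.9707 and x_2* = 0.493865·44.9707 = 22.2094.
At m' = 1176.5: x_2* = 72.1806. Change: 72.1806 − 22.2094 = 49.9712.

Δx_2* = 49.9712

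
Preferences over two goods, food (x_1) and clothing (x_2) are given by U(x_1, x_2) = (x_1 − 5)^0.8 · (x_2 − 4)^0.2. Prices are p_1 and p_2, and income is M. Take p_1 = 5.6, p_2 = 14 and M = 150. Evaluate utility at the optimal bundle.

V = 5.949

MRS = 4·(x_2−4)/(x_1−5). Tangency with p_1/p_2 gives x_2−4 = (1/4)·(p_1/p_2)·(x_1−5).
After buying the subsistence bundle (5, 4), a share 0.8 of the remaining income goes to x_1: x_1* = 5 + 0.8·(M − 5p_1 − 4p_2)/p_1.
Discretionary income = 150 − 5·5.6 − 4·14 = 66; x_1* = 5 + 0.8·66/5.6 = 14.4286; x_2* = 4 + 0.2·66/14 = 4.9429.
Utility at the optimum: U(14.4286, 4.9429) = 5.949.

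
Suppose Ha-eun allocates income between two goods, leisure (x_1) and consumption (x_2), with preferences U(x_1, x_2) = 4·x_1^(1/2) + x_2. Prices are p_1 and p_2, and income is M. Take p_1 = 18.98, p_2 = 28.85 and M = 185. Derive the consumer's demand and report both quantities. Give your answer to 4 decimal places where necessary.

x_1* = 9.2419, x_2* = 0.3324

Set MRS = p_1/p_2: 2·x_1^(−1/2) = p_1/p_2.
Thus x_1* = (2·p_2/p_1)² — independent of M — with the rest of income spent on x_2.
Plugging in: x_1* = (2·28.85/18.98)² = 9.2419, x_2* = 0.3324.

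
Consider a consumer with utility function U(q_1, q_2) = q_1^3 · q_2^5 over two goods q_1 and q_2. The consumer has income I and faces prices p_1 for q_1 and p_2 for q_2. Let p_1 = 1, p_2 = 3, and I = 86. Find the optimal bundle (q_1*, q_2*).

q_1* = 32.25, q_2* = 17.9167

MU_q_1/MU_q_2 = (3·q_2)/(5·q_1); tangency sets this equal to p_1/p_2.
So 3·p_2·q_2 = 5·p_1·q_1; combined with the budget, a share 0.375 of income goes to q_1.
Demand: q_1*(p_1,p_2,I) = 0.375·I/p_1 and q_2* = 0.625·I/p_2.
At p_1=1, p_2=3, I=86: q_1* = 0.375·86/1 = 32.25, q_2* = 17.9167.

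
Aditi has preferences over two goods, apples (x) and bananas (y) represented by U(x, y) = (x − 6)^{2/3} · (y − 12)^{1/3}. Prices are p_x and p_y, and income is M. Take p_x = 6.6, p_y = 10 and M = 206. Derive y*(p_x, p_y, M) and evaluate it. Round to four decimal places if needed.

Substituting into the budget: x* = 6 + 2/3·(M − 6·p_x − 12·p_y)/p_x, and y* = 12 + 1/3·(…)/p_y.
Discretionary income = 206 − 6·6.6 − 12·10 = 46.4; y* = 12 + 1/3·46.4/10 = 13.5467.

y* = 13.5467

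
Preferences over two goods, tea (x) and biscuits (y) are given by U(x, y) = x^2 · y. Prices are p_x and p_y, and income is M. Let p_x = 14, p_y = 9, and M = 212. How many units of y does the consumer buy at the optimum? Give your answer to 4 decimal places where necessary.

y* = 7.8519

Tangency: MRS = 2·y/x = p_x/p_y.
Rearranging, p_y·y = (1/2)·p_x·x. Substituting into the budget gives p_x·x·(1 + (1/2)) = M.
Demand: x*(p_x,p_y,M) = 2/3·M/p_x and y* = 1/3·M/p_y.
At p_x=14, p_y=9, M=212: y* = 1/3·212/9 = 7.8519.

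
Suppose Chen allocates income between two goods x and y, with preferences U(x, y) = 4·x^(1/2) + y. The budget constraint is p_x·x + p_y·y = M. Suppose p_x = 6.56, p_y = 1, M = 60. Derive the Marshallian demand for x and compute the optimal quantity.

Utility is quasi-linear in y; the FOC for x is 2/√x = p_x/p_y.
Thus x* = (2·p_y/p_x)² — independent of M — with the rest of income spent on y.
Plugging in: x* = (2·1/6.56)² = 0.093.

x* = 0.093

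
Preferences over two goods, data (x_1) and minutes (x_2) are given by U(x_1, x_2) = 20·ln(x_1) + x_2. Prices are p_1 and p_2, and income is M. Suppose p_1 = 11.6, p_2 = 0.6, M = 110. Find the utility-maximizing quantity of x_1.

x_1* = 1.0345

MU_x_1 = 20/x_1, MU_x_2 = 1. Tangency: 20/x_1 = p_1/p_2.
So x_1*(p_1,p_2) = 20·p_2/p_1, independent of income; and x_2* = (M − 20·p_2)/p_2.
At the given prices: x_1* = 20·0.6/11.6 = 1.0345.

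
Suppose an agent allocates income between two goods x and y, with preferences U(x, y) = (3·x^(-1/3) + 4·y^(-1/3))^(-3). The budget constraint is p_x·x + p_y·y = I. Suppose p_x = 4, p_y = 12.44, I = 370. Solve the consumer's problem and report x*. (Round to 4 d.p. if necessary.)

x* = 34.9352

MU_x ∝ 3·x^(-4/3), MU_y ∝ 4·y^(-4/3), so MRS = (3/4)·(y/x)^(4/3) = p_x/p_y.
Solve for the ratio: y/x = [(4/3)·p_x/p_y]^(0.75).
With the ratio pinned down, the budget gives x* = I/(p_x + p_y·(y/x)) and y* = (y/x)·x*.
Numerically y/x = 0.529827, so x* = 370/(4 + 12.44·0.529827) = 34.9352.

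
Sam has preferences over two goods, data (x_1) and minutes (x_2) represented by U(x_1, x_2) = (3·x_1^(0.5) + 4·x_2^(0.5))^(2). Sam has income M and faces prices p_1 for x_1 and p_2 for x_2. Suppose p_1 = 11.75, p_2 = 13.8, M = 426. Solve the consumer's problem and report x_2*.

From the CES first-order condition, (3/4)·(x_2/x_1)^(0.5) = p_1/p_2.
Solve for the ratio: x_2/x_1 = [(4/3)·p_1/p_2]^(2).
Substitute x_2 = (x_2/x_1)·x_1 into the budget: x_1* = M/(p_1 + p_2·(x_2/x_1)).
Numerically x_2/x_1 = 1.288828, so x_1* = 426/(11.75 + 13.8·1.288828) = 14.4232 and x_2* = 1.288828·14.4232 = 18.589.

x_2* = 18.589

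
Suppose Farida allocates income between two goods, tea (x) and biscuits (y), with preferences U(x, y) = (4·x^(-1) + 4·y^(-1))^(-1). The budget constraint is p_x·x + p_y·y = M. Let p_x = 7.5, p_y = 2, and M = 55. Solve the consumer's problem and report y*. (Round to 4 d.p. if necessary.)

y* = 9.3649

From the CES first-order condition, (y/x)^(2) = p_x/p_y.
Hence y/x = (p_x/p_y)^(1/(2)), i.e. raised to the 0.5 power.
Substitute y = (y/x)·x into the budget: x* = M/(p_x + p_y·(y/x)).
Numerically y/x = 1.936492, so x* = 55/(7.5 + 2·1.936492) = 4.836 and y* = 1.936492·4.836 = 9.3649.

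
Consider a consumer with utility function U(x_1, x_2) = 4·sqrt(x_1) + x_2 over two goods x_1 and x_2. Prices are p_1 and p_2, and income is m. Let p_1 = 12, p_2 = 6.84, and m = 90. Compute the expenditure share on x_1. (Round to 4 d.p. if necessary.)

share on x_1 = 0.1733

MU_x_1 = 2/√x_1, MU_x_2 = 1. Tangency: 2/√x_1 = p_1/p_2.
Solve: √x_1 = 2·p_2/p_1, so x_1*(p_1,p_2) = (2·p_2/p_1)², and x_2* = (m − p_1·x_1*)/p_2.
Plugging in: x_1* = (2·6.84/12)² = 1.2996, x_2* = 10.8779.
Expenditure on x_1: 12·1.2996 = 15.5952; share = 0.1733.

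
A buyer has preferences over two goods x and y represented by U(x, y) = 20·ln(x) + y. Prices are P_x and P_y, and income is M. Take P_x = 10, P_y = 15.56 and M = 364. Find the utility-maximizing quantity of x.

At the given prices: x* = 20·15.56/10 = 31.12.

x* = 31.12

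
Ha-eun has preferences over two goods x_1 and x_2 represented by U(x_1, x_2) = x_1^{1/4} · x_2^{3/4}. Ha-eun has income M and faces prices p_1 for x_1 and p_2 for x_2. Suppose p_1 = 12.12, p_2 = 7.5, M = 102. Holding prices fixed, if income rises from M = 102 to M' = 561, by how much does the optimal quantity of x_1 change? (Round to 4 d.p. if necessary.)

MU_x_1/MU_x_2 = (0.25·x_2)/(0.75·x_1); tangency sets this equal to p_1/p_2.
Rearranging, p_2·x_2 = 3·p_1·x_1. Substituting into the budget gives p_1·x_1·(1 + 3) = M.
Demand: x_1*(p_1,p_2,M) = 0.25·M/p_1 and x_2* = 0.75·M/p_2.
At p_1=12.12, p_2=7.5, M=102: x_1* = 0.25·102/12.12 = 2.104.
At M' = 561: x_1* = 11.5718. Change: 11.5718 − 2.104 = 9.4678.

Δx_1* = 9.4678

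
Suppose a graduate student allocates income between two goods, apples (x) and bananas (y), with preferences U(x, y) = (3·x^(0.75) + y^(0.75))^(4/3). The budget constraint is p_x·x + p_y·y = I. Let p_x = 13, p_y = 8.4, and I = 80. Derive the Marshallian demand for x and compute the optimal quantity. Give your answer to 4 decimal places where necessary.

From the CES first-order condition, 3·(y/x)^(0.25) = p_x/p_y.
Solve for the ratio: y/x = [(1/3)·p_x/p_y]^(4).
Substitute y = (y/x)·x into the budget: x* = I/(p_x + p_y·(y/x)).
Numerically y/x = 0.070822, so x* = 80/(13 + 8.4·0.070822) = 5.8846.

x* = 5.8846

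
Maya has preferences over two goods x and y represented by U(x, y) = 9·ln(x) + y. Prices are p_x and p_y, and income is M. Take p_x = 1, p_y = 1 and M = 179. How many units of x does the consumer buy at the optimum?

Set MRS = p_x/p_y: (9/x)/1 = p_x/p_y.
So x*(p_x,p_y) = 9·p_y/p_x, independent of income; and y* = (M − 9·p_y)/p_y.
At the given prices: x* = 9·1/1 = 9.

x* = 9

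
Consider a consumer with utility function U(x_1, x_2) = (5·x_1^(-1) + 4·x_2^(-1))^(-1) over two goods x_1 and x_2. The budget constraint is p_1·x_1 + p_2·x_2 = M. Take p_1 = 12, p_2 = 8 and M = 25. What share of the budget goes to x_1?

Numerically x_2/x_1 = 1.095445, so x_1* = 25/(12 + 8·1.095445) = 1.204 and x_2* = 1.095445·1.204 = 1.319.
Expenditure on x_1: 12·1.204 = 14.4484; share = 0.5779.

share on x_1 = 0.5779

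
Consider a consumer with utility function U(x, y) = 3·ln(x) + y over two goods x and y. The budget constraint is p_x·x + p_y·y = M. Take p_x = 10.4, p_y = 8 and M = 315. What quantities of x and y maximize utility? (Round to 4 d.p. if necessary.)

x* = 2.3077, y* = 36.375

So x*(p_x,p_y) = 3·p_y/p_x, independent of income; and y* = (M − 3·p_y)/p_y.
At the given prices: x* = 3·8/10.4 = 2.3077, and y* = 36.375.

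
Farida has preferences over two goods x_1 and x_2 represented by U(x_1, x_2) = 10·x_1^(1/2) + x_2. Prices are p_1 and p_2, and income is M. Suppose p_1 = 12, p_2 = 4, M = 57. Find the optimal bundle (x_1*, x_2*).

Utility is quasi-linear in x_2; the FOC for x_1 is 5/√x_1 = p_1/p_2.
Thus x_1* = (5·p_2/p_1)² — independent of M — with the rest of income spent on x_2.
Plugging in: x_1* = (5·4/12)² = 2.7778, x_2* = 5.9167.

x_1* = 2.7778, x_2* = 5.9167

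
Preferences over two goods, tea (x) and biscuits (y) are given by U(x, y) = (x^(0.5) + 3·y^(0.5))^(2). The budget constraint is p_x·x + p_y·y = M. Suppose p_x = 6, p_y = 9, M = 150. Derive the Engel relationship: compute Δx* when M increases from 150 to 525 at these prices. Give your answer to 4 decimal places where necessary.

Δx* = 8.9286

MRS = MU_x/MU_y = (1/3)·(y/x)^(0.5). Set equal to p_x/p_y.
Solve for the ratio: y/x = [3·p_x/p_y]^(2).
With the ratio pinned down, the budget gives x* = M/(p_x + p_y·(y/x)) and y* = (y/x)·x*.
Numerically y/x = 4, so x* = 150/(6 + 9·4) = 3.5714.
At M' = 525: x* = 12.5. Change: 12.5 − 3.5714 = 8.9286.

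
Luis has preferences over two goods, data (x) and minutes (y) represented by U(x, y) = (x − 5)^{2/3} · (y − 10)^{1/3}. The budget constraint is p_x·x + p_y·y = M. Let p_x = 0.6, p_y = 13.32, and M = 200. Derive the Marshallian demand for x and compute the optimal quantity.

x* = 75.8889

This is Cobb-Douglas in (x−5, y−10): tangency gives 2/3·p_y·(y−10) = 1/3·p_x·(x−5).
Substituting into the budget: x* = 5 + 2/3·(M − 5·p_x − 10·p_y)/p_x, and y* = 10 + 1/3·(…)/p_y.
Discretionary income = 200 − 5·0.6 − 10·13.32 = 63.8; x* = 5 + 2/3·63.8/0.6 = 75.8889.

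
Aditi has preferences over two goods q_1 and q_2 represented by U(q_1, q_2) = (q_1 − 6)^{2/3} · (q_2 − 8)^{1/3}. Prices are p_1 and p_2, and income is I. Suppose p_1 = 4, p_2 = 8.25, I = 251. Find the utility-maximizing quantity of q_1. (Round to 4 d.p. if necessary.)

q_1* = 32.8333

Let q_1' = q_1−6, q_2' = q_2−8. MRS = 2·q_2'/q_1' = p_1/p_2.
Substituting into the budget: q_1* = 6 + 2/3·(I − 6·p_1 − 8·p_2)/p_1, and q_2* = 8 + 1/3·(…)/p_2.
Discretionary income = 251 − 6·4 − 8·8.25 = 161; q_1* = 6 + 2/3·161/4 = 32.8333.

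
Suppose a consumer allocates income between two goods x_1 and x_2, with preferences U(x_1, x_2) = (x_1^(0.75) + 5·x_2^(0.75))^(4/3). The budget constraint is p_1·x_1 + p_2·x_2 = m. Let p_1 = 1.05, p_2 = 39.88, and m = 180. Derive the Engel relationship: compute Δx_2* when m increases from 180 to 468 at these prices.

Δx_2* = 0.0815

With the ratio pinned down, the budget gives x_1* = m/(p_1 + p_2·(x_2/x_1)) and x_2* = (x_2/x_1)·x_1*.
Numerically x_2/x_1 = 0.0003, so x_1* = 180/(1.05 + 39.88·0.0003) = 169.4951 and x_2* = 0.0003·169.4951 = 0.0509.
At m' = 468: x_2* = 0.1324. Change: 0.1324 − 0.0509 = 0.0815.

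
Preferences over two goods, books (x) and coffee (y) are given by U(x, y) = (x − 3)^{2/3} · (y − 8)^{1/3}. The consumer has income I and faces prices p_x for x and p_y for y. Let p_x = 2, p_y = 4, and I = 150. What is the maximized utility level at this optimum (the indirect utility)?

Substituting into the budget: x* = 3 + 2/3·(I − 3·p_x − 8·p_y)/p_x, and y* = 8 + 1/3·(…)/p_y.
Discretionary income = 150 − 3·2 − 8·4 = 112; x* = 3 + 2/3·112/2 = 40.3333; y* = 8 + 1/3·112/4 = 17.3333.
Utility at the optimum: U(40.3333, 17.3333) = 23.5185.

V = 23.5185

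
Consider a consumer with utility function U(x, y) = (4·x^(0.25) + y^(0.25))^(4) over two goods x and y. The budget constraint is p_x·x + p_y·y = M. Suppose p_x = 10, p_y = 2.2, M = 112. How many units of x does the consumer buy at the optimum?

x* = 8.8827

From the CES first-order condition, 4·(y/x)^(0.75) = p_x/p_y.
Solve for the ratio: y/x = [(1/4)·p_x/p_y]^(4/3).
Substitute y = (y/x)·x into the budget: x* = M/(p_x + p_y·(y/x)).
Numerically y/x = 1.185832, so x* = 112/(10 + 2.2·1.185832) = 8.8827.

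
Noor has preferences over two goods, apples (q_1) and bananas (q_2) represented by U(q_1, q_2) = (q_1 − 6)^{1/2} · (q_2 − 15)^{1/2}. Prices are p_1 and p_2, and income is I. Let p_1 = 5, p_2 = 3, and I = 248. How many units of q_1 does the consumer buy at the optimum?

MRS = (q_2−15)/(q_1−6). Tangency with p_1/p_2 gives q_2−15 = (p_1/p_2)·(q_1−6).
Substituting into the budget: q_1* = 6 + 0.5·(I − 6·p_1 − 15·p_2)/p_1, and q_2* = 15 + 0.5·(…)/p_2.
Discretionary income = 248 − 6·5 − 15·3 = 173; q_1* = 6 + 0.5·173/5 = 23.3.

q_1* = 23.3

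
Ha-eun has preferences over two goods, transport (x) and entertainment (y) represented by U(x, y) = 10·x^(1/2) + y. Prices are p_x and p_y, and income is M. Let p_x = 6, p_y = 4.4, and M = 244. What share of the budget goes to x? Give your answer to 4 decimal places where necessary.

MU_x = 5/√x, MU_y = 1. Tangency: 5/√x = p_x/p_y.
Solve: √x = 5·p_y/p_x, so x*(p_x,p_y) = (5·p_y/p_x)², and y* = (M − p_x·x*)/p_y.
Plugging in: x* = (5·4.4/6)² = 13.4444, y* = 37.1212.
Expenditure on x: 6·13.4444 = 80.6667; share = 0.3306.

share on x = 0.3306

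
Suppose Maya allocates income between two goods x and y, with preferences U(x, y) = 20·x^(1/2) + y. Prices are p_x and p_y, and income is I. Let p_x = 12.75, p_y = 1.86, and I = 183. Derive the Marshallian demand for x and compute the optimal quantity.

x* = 2.1282

Solve: √x = 10·p_y/p_x, so x*(p_x,p_y) = (10·p_y/p_x)², and y* = (I − p_x·x*)/p_y.
Plugging in: x* = (10·1.86/12.75)² = 2.1282.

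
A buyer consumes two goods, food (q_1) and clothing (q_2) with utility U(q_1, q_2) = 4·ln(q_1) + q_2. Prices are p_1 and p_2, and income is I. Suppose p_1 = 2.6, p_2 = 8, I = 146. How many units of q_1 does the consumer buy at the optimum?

q_1* = 12.3077

MU_q_1 = 4/q_1, MU_q_2 = 1. Tangency: 4/q_1 = p_1/p_2.
So q_1*(p_1,p_2) = 4·p_2/p_1, independent of income; and q_2* = (I − 4·p_2)/p_2.
At the given prices: q_1* = 4·8/2.6 = 12.3077.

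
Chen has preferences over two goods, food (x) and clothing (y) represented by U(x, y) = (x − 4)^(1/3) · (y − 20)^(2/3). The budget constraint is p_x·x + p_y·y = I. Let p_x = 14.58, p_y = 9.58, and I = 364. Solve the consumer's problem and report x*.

x* = 6.6081

Let x' = x−4, y' = y−20. MRS = (1/2)·y'/x' = p_x/p_y.
After buying the subsistence bundle (4, 20), a share 1/3 of the remaining income goes to x: x* = 4 + 1/3·(I − 4p_x − 20p_y)/p_x.
Discretionary income = 364 − 4·14.58 − 20·9.58 = 114.08; x* = 4 + 1/3·114.08/14.58 = 6.6081.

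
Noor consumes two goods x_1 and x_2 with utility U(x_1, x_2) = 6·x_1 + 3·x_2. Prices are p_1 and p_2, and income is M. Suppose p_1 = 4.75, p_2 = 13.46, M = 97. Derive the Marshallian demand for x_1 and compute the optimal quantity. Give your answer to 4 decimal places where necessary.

Perfect substitutes: compare marginal utility per dollar. 6/p_1 vs 3/p_2 → 1.2632 vs 0.2229.
x_1 gives more utility per dollar, so spend all income on x_1: x_1* = M/p_1, x_2* = 0.
Numerically: x_1* = 20.4211, x_2* = 0.

x_1* = 20.4211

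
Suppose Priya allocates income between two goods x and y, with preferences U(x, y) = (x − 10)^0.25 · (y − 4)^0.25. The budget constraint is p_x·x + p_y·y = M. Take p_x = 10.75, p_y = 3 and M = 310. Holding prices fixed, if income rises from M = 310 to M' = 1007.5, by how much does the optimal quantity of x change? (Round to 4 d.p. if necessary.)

Δx* = 32.4419

MRS = (y−4)/(x−10). Tangency with p_x/p_y gives y−4 = (p_x/p_y)·(x−10).
Substituting into the budget: x* = 10 + 0.5·(M − 10·p_x − 4·p_y)/p_x, and y* = 4 + 0.5·(…)/p_y.
Discretionary income = 310 − 10·10.75 − 4·3 = 190.5; x* = 10 + 0.5·190.5/10.75 = 18.8605.
At M' = 1007.5: x* = 51.3023. Change: 51.3023 − 18.8605 = 32.4419.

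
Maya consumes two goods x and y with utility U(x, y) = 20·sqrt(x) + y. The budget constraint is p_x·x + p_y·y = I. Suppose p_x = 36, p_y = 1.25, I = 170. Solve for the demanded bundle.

Set MRS = p_x/p_y: 10·x^(−1/2) = p_x/p_y.
Thus x* = (10·p_y/p_x)² — independent of I — with the rest of income spent on y.
Plugging in: x* = (10·1.25/36)² = 0.1206, y* = 132.5278.

x* = 0.1206, y* = 132.5278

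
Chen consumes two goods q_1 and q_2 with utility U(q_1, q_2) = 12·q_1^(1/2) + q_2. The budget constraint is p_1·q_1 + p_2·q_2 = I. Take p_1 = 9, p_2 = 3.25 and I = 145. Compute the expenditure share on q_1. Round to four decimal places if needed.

Set MRS = p_1/p_2: 6·q_1^(−1/2) = p_1/p_2.
Thus q_1* = (6·p_2/p_1)² — independent of I — with the rest of income spent on q_2.
Plugging in: q_1* = (6·3.25/9)² = 4.6944, q_2* = 31.6154.
Expenditure on q_1: 9·4.6944 = 42.25; share = 0.2914.

share on q_1 = 0.2914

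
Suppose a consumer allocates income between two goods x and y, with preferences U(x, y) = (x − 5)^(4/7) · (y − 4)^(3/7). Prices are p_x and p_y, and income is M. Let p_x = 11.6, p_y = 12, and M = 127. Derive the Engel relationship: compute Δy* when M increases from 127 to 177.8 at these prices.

Let x' = x−5, y' = y−4. MRS = (4/3)·y'/x' = p_x/p_y.
Substituting into the budget: x* = 5 + 4/7·(M − 5·p_x − 4·p_y)/p_x, and y* = 4 + 3/7·(…)/p_y.
Discretionary income = 127 − 5·11.6 − 4·12 = 21; y* = 4 + 3/7·21/12 = 4.75.
At M' = 177.8: y* = 6.5643. Change: 6.5643 − 4.75 = 1.8143.

Δy* = 1.8143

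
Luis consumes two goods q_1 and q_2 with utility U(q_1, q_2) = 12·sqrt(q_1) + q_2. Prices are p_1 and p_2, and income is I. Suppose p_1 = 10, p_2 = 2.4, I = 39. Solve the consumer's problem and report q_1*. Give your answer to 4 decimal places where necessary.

Utility is quasi-linear in q_2; the FOC for q_1 is 6/√q_1 = p_1/p_2.
Solve: √q_1 = 6·p_2/p_1, so q_1*(p_1,p_2) = (6·p_2/p_1)², and q_2* = (I − p_1·q_1*)/p_2.
Plugging in: q_1* = (6·2.4/10)² = 2.0736.

q_1* = 2.0736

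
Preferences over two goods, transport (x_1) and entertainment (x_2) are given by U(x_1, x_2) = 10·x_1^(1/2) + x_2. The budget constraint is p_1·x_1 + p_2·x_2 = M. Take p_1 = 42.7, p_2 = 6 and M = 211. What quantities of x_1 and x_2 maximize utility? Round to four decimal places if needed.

Utility is quasi-linear in x_2; the FOC for x_1 is 5/√x_1 = p_1/p_2.
Solve: √x_1 = 5·p_2/p_1, so x_1*(p_1,p_2) = (5·p_2/p_1)², and x_2* = (M − p_1·x_1*)/p_2.
Plugging in: x_1* = (5·6/42.7)² = 0.4936, x_2* = 31.6538.

x_1* = 0.4936, x_2* = 31.6538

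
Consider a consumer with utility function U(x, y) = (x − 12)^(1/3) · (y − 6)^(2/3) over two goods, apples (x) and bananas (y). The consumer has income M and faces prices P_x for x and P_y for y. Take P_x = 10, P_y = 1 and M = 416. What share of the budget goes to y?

After buying the subsistence bundle (12, 6), a share 1/3 of the remaining income goes to x: x* = 12 + 1/3·(M − 12P_x − 6P_y)/P_x.
Discretionary income = 416 − 12·10 − 6·1 = 290; x* = 12 + 1/3·290/10 = 21.6667; y* = 6 + 2/3·290/1 = 199.3333.
Expenditure on y: 1·199.3333 = 199.3333; share = 0.4792.

share on y = 0.4792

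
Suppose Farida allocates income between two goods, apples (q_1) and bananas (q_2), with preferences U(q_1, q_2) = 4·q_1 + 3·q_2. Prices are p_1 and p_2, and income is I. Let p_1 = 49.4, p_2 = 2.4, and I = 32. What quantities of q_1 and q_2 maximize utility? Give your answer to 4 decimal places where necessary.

q_1* = 0, q_2* = 13.3333

Perfect substitutes: compare marginal utility per dollar. 4/p_1 vs 3/p_2 → 0.081 vs 1.25.
q_2 gives more utility per dollar, so spend all income on q_2: q_2* = I/p_2, q_1* = 0.
Numerically: q_1* = 0, q_2* = 13.3333.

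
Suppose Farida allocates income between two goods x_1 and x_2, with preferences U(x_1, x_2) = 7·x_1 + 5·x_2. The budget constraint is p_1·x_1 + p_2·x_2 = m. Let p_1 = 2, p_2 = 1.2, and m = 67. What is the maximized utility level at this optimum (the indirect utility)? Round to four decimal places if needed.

Perfect substitutes: compare marginal utility per dollar. 7/p_1 vs 5/p_2 → 3.5 vs 4.1667.
x_2 gives more utility per dollar, so spend all income on x_2: x_2* = m/p_2, x_1* = 0.
Numerically: x_1* = 0, x_2* = 55.8333.
Utility at the optimum: U(0, 55.8333) = 279.1667.

V = 279.1667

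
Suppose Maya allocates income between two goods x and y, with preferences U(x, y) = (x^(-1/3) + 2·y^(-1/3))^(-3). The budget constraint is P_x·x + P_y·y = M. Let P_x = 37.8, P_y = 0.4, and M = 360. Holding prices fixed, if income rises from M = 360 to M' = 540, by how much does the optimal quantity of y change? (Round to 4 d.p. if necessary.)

Δy* = 157.6792

MRS = MU_x/MU_y = (1/2)·(y/x)^(4/3). Set equal to P_x/P_y.
Hence y/x = (2·P_x/P_y)^(1/(4/3)), i.e. raised to the 0.75 power.
With the ratio pinned down, the budget gives x* = M/(P_x + P_y·(y/x)) and y* = (y/x)·x*.
Numerically y/x = 50.973723, so x* = 360/(37.8 + 0.4·50.973723) = 6.1867 and y* = 50.973723·6.1867 = 315.3583.
At M' = 540: y* = 473.0375. Change: 473.0375 − 315.3583 = 157.6792.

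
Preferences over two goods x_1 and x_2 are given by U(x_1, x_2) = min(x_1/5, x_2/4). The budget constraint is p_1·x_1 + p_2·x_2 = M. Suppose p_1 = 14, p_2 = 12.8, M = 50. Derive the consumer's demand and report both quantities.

x_1* = 2.0627, x_2* = 1.6502

Demand: x_1*(p_1,p_2,M) = 5·M/(5·p_1 + 4·p_2), x_2* = 4·M/(5·p_1 + 4·p_2).
Here 5·14 + 4·12.8 = 121.2, giving x_1* = 2.0627 and x_2* = 1.6502.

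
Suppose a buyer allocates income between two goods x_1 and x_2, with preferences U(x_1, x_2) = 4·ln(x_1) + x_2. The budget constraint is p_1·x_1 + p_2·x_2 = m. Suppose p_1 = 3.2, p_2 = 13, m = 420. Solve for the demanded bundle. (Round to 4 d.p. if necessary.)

x_1* = 16.25, x_2* = 28.3077

Set MRS = p_1/p_2: (4/x_1)/1 = p_1/p_2.
So x_1*(p_1,p_2) = 4·p_2/p_1, independent of income; and x_2* = (m − 4·p_2)/p_2.
At the given prices: x_1* = 4·13/3.2 = 16.25, and x_2* = 28.3077.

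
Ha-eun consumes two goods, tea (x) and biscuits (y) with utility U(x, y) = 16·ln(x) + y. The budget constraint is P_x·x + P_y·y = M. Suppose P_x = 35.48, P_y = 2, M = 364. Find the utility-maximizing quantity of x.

MU_x = 16/x, MU_y = 1. Tangency: 16/x = P_x/P_y.
So x*(P_x,P_y) = 16·P_y/P_x, independent of income; and y* = (M − 16·P_y)/P_y.
At the given prices: x* = 16·2/35.48 = 0.9019.

x* = 0.9019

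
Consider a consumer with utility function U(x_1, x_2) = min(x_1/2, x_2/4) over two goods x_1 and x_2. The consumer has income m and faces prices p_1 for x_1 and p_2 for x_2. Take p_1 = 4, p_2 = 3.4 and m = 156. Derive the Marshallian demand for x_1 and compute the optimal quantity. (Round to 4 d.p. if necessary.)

With perfect complements, no substitution: consume in ratio x_1:x_2 = 2:4.
Budget: p_1·x_1 + p_2·2·x_1 = m, so (2·p_1 + 4·p_2)·x_1 = 2·m.
Demand: x_1*(p_1,p_2,m) = 2·m/(2·p_1 + 4·p_2), x_2* = 4·m/(2·p_1 + 4·p_2).
Here 2·4 + 4·3.4 = 21.6, giving x_1* = 14.4444.

x_1* = 14.4444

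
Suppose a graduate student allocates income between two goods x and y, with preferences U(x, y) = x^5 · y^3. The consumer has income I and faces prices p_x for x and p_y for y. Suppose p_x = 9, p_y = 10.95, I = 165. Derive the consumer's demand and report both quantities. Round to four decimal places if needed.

Tangency: MRS = (5/3)·y/x = p_x/p_y.
Rearranging, p_y·y = (3/5)·p_x·x. Substituting into the budget gives p_x·x·(1 + (3/5)) = I.
Demand: x*(p_x,p_y,I) = 0.625·I/p_x and y* = 0.375·I/p_y.
At p_x=9, p_y=10.95, I=165: x* = 0.625·165/9 = 11.4583, y* = 5.6507.

x* = 11.4583, y* = 5.6507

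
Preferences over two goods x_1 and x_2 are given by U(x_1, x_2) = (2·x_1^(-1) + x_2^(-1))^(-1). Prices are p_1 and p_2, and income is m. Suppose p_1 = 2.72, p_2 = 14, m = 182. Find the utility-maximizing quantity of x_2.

From the CES first-order condition, 2·(x_2/x_1)^(2) = p_1/p_2.
Hence x_2/x_1 = ((1/2)·p_1/p_2)^(1/(2)), i.e. raised to the 0.5 power.
With the ratio pinned down, the budget gives x_1* = m/(p_1 + p_2·(x_2/x_1)) and x_2* = (x_2/x_1)·x_1*.
Numerically x_2/x_1 = 0.311677, so x_1* = 182/(2.72 + 14·0.311677) = 25.6936 and x_2* = 0.311677·25.6936 = 8.0081.

x_2* = 8.0081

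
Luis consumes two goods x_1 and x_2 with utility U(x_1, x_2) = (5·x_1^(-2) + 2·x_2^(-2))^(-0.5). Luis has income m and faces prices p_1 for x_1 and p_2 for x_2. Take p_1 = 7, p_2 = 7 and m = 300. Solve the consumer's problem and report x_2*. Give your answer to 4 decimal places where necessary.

x_2* = 18.1813

MU_x_1 ∝ 5·x_1^(-3), MU_x_2 ∝ 2·x_2^(-3), so MRS = (5/2)·(x_2/x_1)^(3) = p_1/p_2.
Hence x_2/x_1 = ((2/5)·p_1/p_2)^(1/(3)), i.e. raised to the 1/3 power.
Substitute x_2 = (x_2/x_1)·x_1 into the budget: x_1* = m/(p_1 + p_2·(x_2/x_1)).
Numerically x_2/x_1 = 0.736806, so x_1* = 300/(7 + 7·0.736806) = 24.6758 and x_2* = 0.736806·24.6758 = 18.1813.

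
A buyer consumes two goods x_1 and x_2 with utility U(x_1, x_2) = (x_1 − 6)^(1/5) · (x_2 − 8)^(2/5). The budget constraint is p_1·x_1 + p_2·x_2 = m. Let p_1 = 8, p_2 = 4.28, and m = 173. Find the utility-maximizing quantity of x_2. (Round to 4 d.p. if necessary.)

This is Cobb-Douglas in (x_1−6, x_2−8): tangency gives 0.2·p_2·(x_2−8) = 0.4·p_1·(x_1−6).
Substituting into the budget: x_1* = 6 + 1/3·(m − 6·p_1 − 8·p_2)/p_1, and x_2* = 8 + 2/3·(…)/p_2.
Discretionary income = 173 − 6·8 − 8·4.28 = 90.76; x_2* = 8 + 2/3·90.76/4.28 = 22.1371.

x_2* = 22.1371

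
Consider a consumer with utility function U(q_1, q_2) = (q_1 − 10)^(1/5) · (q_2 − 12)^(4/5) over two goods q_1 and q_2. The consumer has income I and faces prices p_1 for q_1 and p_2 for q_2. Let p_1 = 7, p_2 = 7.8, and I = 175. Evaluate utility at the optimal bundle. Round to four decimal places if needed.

V = 0.9055

Let q_1' = q_1−10, q_2' = q_2−12. MRS = (1/4)·q_2'/q_1' = p_1/p_2.
After buying the subsistence bundle (10, 12), a share 0.2 of the remaining income goes to q_1: q_1* = 10 + 0.2·(I − 10p_1 − 12p_2)/p_1.
Discretionary income = 175 − 10·7 − 12·7.8 = 11.4; q_1* = 10 + 0.2·11.4/7 = 10.3257; q_2* = 12 + 0.8·11.4/7.8 = 13.1692.
Utility at the optimum: U(10.3257, 13.1692) = 0.9055.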